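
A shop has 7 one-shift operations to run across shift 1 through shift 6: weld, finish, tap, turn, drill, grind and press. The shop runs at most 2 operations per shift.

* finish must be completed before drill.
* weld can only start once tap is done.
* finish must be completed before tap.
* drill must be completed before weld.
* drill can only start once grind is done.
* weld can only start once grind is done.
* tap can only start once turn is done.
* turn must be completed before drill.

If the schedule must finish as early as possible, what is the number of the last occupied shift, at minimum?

shift 4

The precedence chain requires at least 3 distinct shifts.
With at most 2 per shift and 7 operations, at least 4 shifts are needed.
4 works (last occupied shift: shift 4): for example grind=shift 2, tap=shift 2, weld=shift 4, drill=shift 3, turn=shift 1, finish=shift 1, press=shift 3.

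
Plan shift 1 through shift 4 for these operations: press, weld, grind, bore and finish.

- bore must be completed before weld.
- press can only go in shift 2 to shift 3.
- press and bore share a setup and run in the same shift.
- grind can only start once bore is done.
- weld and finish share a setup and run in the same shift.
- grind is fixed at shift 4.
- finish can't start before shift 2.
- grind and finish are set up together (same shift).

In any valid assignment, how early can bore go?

shift 2

Bore must be in the same shift as press, which can't be before shift 2, so bore is at least shift 2; downstream work caps bore at shift 3.
bore at shift 2 is achievable: bore in shift 2; press in shift 2; finish in shift 4; grind in shift 4; weld in shift 4.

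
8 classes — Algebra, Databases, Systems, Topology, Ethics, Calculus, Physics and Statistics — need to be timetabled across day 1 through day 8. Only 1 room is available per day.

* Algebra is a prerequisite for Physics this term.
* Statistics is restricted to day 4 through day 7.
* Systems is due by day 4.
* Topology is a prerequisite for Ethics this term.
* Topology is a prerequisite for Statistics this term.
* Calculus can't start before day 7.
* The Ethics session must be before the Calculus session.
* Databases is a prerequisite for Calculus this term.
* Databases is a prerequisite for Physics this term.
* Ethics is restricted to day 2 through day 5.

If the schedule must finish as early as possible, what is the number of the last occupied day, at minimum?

day 8

The precedence chain requires at least 3 distinct days.
With at most 1 per day and 8 classes, at least 8 days are needed.
Calculus can't be placed before day 7, so the schedule must run through at least day 7.
8 works (last occupied day: day 8): for example Physics=day 8; Statistics=day 4; Calculus=day 7; Systems=day 3; Topology=day 1; Ethics=day 2; Algebra=day 6; Databases=day 5.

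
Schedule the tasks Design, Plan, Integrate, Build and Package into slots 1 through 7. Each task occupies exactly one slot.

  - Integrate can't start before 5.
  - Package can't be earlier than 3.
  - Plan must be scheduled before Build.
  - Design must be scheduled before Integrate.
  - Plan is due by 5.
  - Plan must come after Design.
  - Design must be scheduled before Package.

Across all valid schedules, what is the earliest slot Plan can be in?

2

Precedence pushes Plan to at least 2; Plan's own window allows nothing later than 5.
Plan at 2 is achievable: Integrate=5, Design=1, Plan=2, Package=3, Build=3.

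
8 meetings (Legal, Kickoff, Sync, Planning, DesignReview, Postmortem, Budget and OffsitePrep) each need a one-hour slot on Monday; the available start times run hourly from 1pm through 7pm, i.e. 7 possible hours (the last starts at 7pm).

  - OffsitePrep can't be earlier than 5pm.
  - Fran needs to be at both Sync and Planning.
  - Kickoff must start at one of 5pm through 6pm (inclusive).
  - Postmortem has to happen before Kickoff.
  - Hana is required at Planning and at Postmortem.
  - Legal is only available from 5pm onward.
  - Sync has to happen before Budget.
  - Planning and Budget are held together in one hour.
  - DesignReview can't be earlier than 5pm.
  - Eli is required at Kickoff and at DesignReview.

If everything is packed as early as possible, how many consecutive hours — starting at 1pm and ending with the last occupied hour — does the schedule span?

The precedence chain requires at least 2 distinct hours.
Legal can't be placed before 5pm — that is hour 5 counting from 1pm — so the schedule must run through at least 5 hours.
Could 5 hours be enough, i.e. nothing placed later than 5pm? No: Kickoff's window within 5 hours is {5pm}; DesignReview's window within 5 hours is {5pm}; DesignReview can't share with Kickoff (5pm) → nothing is left.
So 5 hours is not enough.
6 works (last occupied hour: 6pm): for example Postmortem in 1pm; OffsitePrep in 5pm; Legal in 5pm; Planning in 2pm; Kickoff in 5pm; Sync in 1pm; DesignReview in 6pm; Budget in 2pm.

6 hours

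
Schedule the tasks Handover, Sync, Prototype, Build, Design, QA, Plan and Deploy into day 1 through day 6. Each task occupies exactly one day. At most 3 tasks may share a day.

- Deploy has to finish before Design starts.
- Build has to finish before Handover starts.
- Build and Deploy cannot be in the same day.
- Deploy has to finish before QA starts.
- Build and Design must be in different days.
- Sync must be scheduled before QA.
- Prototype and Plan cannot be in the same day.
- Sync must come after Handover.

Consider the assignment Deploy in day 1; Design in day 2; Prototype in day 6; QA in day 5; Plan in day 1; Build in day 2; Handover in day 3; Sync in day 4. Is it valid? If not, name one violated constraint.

Build has to finish before Handover starts — holds.
Build and Deploy cannot be in the same day — holds.
Deploy has to finish before Design starts — holds.
Sync must be scheduled before QA — holds.
Build and Design must be in different days — violated.
Deploy has to finish before QA starts — holds.
Sync must come after Handover — holds.
Prototype and Plan cannot be in the same day — holds.
At most 3 tasks may share a day — holds.

Invalid. Build and Design must be in different days.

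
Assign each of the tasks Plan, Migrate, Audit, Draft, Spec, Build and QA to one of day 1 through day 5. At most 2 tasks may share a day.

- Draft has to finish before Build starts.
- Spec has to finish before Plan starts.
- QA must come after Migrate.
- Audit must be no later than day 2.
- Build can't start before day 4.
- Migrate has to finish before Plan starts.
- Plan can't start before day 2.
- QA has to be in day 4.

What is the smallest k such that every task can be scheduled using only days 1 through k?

The precedence chain requires at least 2 distinct days.
With at most 2 per day and 7 tasks, at least 4 days are needed.
Build can't be placed before day 4, so the schedule must run through at least day 4.
4 works (last occupied day: day 4): for example Draft -> day 2, QA -> day 4, Plan -> day 3, Build -> day 4, Spec -> day 2, Migrate -> day 1, Audit -> day 1.

4 days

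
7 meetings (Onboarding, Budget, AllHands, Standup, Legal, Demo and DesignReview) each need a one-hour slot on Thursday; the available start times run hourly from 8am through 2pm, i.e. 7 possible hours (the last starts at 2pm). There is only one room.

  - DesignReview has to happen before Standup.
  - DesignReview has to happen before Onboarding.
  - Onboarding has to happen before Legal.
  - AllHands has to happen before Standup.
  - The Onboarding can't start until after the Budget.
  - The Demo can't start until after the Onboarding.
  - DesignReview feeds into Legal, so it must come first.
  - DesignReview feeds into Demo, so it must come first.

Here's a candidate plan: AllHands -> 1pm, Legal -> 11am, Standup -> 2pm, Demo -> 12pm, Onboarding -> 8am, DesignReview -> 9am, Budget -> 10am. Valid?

DesignReview has to happen before Onboarding — violated.
AllHands has to happen before Standup — holds.
DesignReview has to happen before Standup — holds.
Onboarding has to happen before Legal — holds.
DesignReview feeds into Legal, so it must come first — holds.
The Onboarding can't start until after the Budget — violated.
The Demo can't start until after the Onboarding — holds.
There is only one room — holds.
DesignReview feeds into Demo, so it must come first — holds.

No — it violates: The Onboarding can't start until after the Budget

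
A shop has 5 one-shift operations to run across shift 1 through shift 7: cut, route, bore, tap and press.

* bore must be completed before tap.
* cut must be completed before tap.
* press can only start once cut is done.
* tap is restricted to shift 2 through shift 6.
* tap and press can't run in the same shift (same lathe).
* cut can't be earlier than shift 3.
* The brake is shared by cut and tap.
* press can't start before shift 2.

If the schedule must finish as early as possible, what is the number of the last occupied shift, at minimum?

5

The precedence chain requires at least 2 distinct shifts.
Propagating the time windows through the other constraints, tap can't land before shift 4, so the schedule must run through at least shift 4.
Could 4 shifts be enough, i.e. nothing placed later than shift 4? No: cut's window within 4 shifts is {shift 3, shift 4}; tap's window within 4 shifts is {shift 2, shift 3, shift 4}; press's window within 4 shifts is {shift 2, shift 3, shift 4}; press must come after cut (at shift 3 or later) → {shift 4}; cut must come before press (at shift 4 or earlier) → {shift 3}; tap must come after cut (at shift 3 or later) → {shift 4}; press can't share with tap (shift 4) → nothing is left.
So 4 shifts is not enough.
5 works (last occupied shift: shift 5): for example bore=shift 1; press=shift 5; tap=shift 4; route=shift 1; cut=shift 3.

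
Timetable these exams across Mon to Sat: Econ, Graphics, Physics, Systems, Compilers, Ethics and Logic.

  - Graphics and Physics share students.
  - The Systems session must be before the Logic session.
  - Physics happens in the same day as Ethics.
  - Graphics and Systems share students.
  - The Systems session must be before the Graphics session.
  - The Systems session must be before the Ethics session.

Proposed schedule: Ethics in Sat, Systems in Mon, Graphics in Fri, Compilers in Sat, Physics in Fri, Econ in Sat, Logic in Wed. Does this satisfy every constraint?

No — it violates: Graphics and Physics share students

Graphics and Physics share students — violated.
Physics happens in the same day as Ethics — violated.
The Systems session must be before the Ethics session — holds.
Graphics and Systems share students — holds.
The Systems session must be before the Logic session — holds.
The Systems session must be before the Graphics session — holds.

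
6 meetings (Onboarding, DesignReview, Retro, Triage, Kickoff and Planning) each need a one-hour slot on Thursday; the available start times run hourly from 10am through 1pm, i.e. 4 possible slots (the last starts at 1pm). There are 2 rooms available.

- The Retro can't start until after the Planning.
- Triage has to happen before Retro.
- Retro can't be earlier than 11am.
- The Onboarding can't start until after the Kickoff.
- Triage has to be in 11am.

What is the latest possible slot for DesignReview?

1pm

DesignReview at 1pm is achievable: Kickoff=10am, Planning=10am, Retro=12pm, Onboarding=11am, Triage=11am, DesignReview=1pm.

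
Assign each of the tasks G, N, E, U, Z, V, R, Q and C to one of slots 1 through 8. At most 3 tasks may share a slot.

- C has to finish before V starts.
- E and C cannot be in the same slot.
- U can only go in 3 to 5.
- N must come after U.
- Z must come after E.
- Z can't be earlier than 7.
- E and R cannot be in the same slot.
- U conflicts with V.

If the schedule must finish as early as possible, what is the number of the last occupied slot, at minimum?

slot 7

The precedence chain requires at least 2 distinct slots.
With at most 3 per slot and 9 tasks, at least 3 slots are needed.
Z can't be placed before 7, so the schedule must run through at least slot 7.
7 works (last occupied slot: 7): for example E in 1; C in 2; Q in 1; N in 4; R in 2; V in 4; G in 1; U in 3; Z in 7.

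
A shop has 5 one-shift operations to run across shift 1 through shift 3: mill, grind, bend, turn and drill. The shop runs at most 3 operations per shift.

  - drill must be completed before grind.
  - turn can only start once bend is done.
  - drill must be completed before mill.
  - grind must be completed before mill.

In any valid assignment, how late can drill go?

Downstream work caps drill at shift 1.
drill at shift 1 is achievable: bend -> shift 1, mill -> shift 3, grind -> shift 2, turn -> shift 2, drill -> shift 1.

shift 1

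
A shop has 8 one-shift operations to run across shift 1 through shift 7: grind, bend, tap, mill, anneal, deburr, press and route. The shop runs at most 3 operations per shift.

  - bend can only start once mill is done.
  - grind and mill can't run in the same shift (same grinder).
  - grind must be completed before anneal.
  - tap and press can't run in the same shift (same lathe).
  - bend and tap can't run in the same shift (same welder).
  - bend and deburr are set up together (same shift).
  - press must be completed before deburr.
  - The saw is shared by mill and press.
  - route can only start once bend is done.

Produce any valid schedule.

mill=shift 2; anneal=shift 2; grind=shift 1; tap=shift 2; route=shift 4; press=shift 1; deburr=shift 3; bend=shift 3

Checking: mill(shift 2) before bend(shift 3); grind(shift 1) before anneal(shift 2); press(shift 1) before deburr(shift 3); bend(shift 3) before route(shift 4); tap(shift 2) != press(shift 1); grind(shift 1) != mill(shift 2); mill(shift 2) != press(shift 1); bend(shift 3) != tap(shift 2); bend = deburr = shift 3; max 3 per shift (cap 3).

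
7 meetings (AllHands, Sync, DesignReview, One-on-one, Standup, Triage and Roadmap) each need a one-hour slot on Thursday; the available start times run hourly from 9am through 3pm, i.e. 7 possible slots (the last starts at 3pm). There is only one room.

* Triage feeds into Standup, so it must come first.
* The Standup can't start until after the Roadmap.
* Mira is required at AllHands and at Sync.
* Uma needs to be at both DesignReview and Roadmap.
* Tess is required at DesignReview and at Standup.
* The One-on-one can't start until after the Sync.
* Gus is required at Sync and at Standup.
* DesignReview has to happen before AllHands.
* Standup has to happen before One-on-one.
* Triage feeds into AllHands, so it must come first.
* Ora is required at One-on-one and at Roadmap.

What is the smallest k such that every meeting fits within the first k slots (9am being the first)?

The precedence chain requires at least 3 distinct slots.
With at most 1 per slot and 7 meetings, at least 7 slots are needed.
7 works (last occupied slot: 3pm): for example DesignReview in 12pm; Sync in 2pm; One-on-one in 3pm; Triage in 9am; Roadmap in 10am; Standup in 11am; AllHands in 1pm.

7 slots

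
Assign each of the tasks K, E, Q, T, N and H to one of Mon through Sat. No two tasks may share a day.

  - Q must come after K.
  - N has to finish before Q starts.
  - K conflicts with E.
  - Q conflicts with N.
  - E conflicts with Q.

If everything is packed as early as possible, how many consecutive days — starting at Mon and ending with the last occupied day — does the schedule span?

The precedence chain requires at least 2 distinct days.
With at most 1 per day and 6 tasks, at least 6 days are needed.
6 works (last occupied day: Sat): for example H in Sat; K in Mon; T in Fri; E in Thu; N in Tue; Q in Wed.

6 days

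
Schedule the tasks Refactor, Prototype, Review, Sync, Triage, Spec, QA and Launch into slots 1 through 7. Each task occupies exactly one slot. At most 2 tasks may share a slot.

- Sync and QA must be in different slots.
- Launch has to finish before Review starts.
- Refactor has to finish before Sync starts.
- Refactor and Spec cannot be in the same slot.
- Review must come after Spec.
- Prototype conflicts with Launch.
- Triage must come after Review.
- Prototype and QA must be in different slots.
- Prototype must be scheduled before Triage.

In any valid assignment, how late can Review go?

Precedence pushes Review to at least 2; downstream work caps Review at 6.
Review at 6 is achievable: Review -> 6; Triage -> 7; QA -> 3; Refactor -> 1; Launch -> 3; Sync -> 2; Prototype -> 1; Spec -> 2.

6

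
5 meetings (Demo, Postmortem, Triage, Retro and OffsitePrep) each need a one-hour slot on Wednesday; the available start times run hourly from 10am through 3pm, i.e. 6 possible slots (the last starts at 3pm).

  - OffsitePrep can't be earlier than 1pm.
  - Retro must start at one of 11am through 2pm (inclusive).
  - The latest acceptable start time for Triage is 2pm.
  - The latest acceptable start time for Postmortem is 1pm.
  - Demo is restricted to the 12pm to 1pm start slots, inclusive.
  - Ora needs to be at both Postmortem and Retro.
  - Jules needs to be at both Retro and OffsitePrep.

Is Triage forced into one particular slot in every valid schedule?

Triage can be 10am (e.g. Triage -> 10am; Retro -> 11am; Postmortem -> 10am; Demo -> 12pm; OffsitePrep -> 1pm) or 11am (e.g. OffsitePrep -> 1pm, Postmortem -> 10am, Demo -> 12pm, Retro -> 11am, Triage -> 11am).

No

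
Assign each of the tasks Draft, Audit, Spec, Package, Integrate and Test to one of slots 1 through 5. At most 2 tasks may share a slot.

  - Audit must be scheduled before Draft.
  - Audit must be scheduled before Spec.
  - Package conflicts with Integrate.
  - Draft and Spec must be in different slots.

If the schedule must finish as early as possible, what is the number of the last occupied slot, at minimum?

3

The precedence chain requires at least 2 distinct slots.
With at most 2 per slot and 6 tasks, at least 3 slots are needed.
3 works (last occupied slot: 3): for example Spec in 3; Integrate in 2; Draft in 2; Audit in 1; Test in 3; Package in 1.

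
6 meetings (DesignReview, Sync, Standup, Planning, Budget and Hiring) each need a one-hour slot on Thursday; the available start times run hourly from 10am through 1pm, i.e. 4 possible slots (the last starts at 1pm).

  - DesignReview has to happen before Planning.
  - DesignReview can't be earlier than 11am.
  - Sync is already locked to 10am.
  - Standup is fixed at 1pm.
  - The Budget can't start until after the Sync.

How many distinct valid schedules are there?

36

Splitting on DesignReview: it can be 11am (24), 12pm (12). Listing each branch's schedules as (Sync, Standup, Planning, Budget, Hiring):
DesignReview=11am: (10am,1pm,12pm,11am,10am) (10am,1pm,12pm,11am,11am) (10am,1pm,12pm,11am,12pm) (10am,1pm,12pm,11am,1pm) (10am,1pm,12pm,12pm,10am) (10am,1pm,12pm,12pm,11am) (10am,1pm,12pm,12pm,12pm) (10am,1pm,12pm,12pm,1pm) (10am,1pm,12pm,1pm,10am) (10am,1pm,12pm,1pm,11am) (10am,1pm,12pm,1pm,12pm) (10am,1pm,12pm,1pm,1pm) (10am,1pm,1pm,11am,10am) (10am,1pm,1pm,11am,11am) (10am,1pm,1pm,11am,12pm) (10am,1pm,1pm,11am,1pm) (10am,1pm,1pm,12pm,10am) (10am,1pm,1pm,12pm,11am) (10am,1pm,1pm,12pm,12pm) (10am,1pm,1pm,12pm,1pm) (10am,1pm,1pm,1pm,10am) (10am,1pm,1pm,1pm,11am) (10am,1pm,1pm,1pm,12pm) (10am,1pm,1pm,1pm,1pm) — 24.
DesignReview=12pm: (10am,1pm,1pm,11am,10am) (10am,1pm,1pm,11am,11am) (10am,1pm,1pm,11am,12pm) (10am,1pm,1pm,11am,1pm) (10am,1pm,1pm,12pm,10am) (10am,1pm,1pm,12pm,11am) (10am,1pm,1pm,12pm,12pm) (10am,1pm,1pm,12pm,1pm) (10am,1pm,1pm,1pm,10am) (10am,1pm,1pm,1pm,11am) (10am,1pm,1pm,1pm,12pm) (10am,1pm,1pm,1pm,1pm) — 12.
Summing: 24 + 12 = 36.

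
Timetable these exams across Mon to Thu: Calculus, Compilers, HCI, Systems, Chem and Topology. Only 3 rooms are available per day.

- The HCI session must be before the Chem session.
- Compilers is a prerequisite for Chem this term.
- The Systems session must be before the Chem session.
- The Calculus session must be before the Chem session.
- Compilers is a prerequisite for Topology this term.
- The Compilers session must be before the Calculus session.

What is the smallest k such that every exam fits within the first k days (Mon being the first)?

The precedence chain requires at least 3 distinct days.
With at most 3 per day and 6 exams, at least 2 days are needed.
3 works (last occupied day: Wed): for example Systems -> Mon; Topology -> Tue; Compilers -> Mon; HCI -> Mon; Calculus -> Tue; Chem -> Wed.

3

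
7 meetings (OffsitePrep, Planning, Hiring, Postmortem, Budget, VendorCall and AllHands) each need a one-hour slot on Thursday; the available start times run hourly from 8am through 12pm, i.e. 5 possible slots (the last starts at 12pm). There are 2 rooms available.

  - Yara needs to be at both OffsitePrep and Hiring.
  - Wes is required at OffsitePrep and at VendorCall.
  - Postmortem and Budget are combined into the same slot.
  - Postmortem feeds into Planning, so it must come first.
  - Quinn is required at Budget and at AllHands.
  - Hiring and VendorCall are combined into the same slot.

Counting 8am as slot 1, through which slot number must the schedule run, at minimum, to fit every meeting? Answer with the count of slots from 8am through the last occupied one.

The precedence chain requires at least 2 distinct slots.
With at most 2 per slot and 7 meetings, at least 4 slots are needed.
4 works (last occupied slot: 11am): for example AllHands -> 11am, Postmortem -> 8am, OffsitePrep -> 9am, Hiring -> 10am, VendorCall -> 10am, Planning -> 9am, Budget -> 8am.

4 slots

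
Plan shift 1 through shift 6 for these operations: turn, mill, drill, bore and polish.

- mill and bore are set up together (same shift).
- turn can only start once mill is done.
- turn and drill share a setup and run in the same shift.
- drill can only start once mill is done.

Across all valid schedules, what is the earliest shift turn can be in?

shift 2

Precedence pushes turn to at least shift 2.
turn at shift 2 is achievable: drill in shift 2; mill in shift 1; bore in shift 1; polish in shift 1; turn in shift 2.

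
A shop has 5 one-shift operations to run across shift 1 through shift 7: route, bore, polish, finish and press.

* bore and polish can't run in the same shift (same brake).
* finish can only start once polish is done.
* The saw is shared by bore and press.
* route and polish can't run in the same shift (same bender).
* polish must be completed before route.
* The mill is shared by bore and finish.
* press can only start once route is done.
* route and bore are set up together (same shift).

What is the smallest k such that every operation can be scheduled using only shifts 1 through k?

The precedence chain requires at least 3 distinct shifts.
3 works (last occupied shift: shift 3): for example finish=shift 3; bore=shift 2; route=shift 2; press=shift 3; polish=shift 1.

3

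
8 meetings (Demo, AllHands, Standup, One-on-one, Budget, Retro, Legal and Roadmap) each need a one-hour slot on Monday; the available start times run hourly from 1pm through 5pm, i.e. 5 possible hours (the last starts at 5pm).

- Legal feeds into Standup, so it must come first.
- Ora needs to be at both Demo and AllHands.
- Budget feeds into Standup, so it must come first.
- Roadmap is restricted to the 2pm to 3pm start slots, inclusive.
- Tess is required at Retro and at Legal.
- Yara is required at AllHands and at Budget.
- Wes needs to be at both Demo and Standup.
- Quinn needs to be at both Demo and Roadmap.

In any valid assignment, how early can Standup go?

Precedence pushes Standup to at least 2pm.
Standup at 2pm is achievable: AllHands in 2pm; Standup in 2pm; Legal in 1pm; Retro in 2pm; Demo in 1pm; One-on-one in 1pm; Budget in 1pm; Roadmap in 2pm.

2pm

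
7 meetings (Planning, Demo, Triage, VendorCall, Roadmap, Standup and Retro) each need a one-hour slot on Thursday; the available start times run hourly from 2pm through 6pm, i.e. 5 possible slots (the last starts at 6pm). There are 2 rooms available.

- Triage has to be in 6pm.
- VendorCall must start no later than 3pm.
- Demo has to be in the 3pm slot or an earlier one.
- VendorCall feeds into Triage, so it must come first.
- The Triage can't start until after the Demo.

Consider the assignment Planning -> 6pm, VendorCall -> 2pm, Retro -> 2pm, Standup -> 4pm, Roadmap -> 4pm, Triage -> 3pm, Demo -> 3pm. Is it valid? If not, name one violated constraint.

No. Triage has to be in 6pm is not satisfied.

Demo has to be in the 3pm slot or an earlier one — holds.
VendorCall must start no later than 3pm — holds.
VendorCall feeds into Triage, so it must come first — holds.
There are 2 rooms available — holds.
The Triage can't start until after the Demo — violated.
Triage has to be in 6pm — violated.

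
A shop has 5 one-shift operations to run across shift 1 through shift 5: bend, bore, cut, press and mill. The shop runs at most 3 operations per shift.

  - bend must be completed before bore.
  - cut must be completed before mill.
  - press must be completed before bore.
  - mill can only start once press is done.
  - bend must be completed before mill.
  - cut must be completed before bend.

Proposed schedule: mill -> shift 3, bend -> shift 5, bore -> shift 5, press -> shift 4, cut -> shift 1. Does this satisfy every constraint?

mill can only start once press is done — violated.
cut must be completed before mill — holds.
bend must be completed before mill — violated.
cut must be completed before bend — holds.
bend must be completed before bore — violated.
The shop runs at most 3 operations per shift — holds.
press must be completed before bore — holds.

Invalid. bend must be completed before mill.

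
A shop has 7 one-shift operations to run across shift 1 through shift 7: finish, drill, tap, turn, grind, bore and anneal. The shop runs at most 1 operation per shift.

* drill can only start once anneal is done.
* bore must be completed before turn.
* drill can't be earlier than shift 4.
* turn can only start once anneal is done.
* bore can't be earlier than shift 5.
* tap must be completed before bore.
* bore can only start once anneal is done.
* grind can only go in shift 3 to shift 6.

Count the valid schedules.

56

Splitting on drill: it can be shift 4 (20), shift 5 (12), shift 6 (12), shift 7 (12). Listing each branch's schedules as (finish, tap, turn, grind, bore, anneal) by shift number:
drill=shift 4: (1,2,7,5,6,3) (1,2,7,6,5,3) (1,3,7,5,6,2) (1,3,7,6,5,2) (1,5,7,3,6,2) (2,1,7,5,6,3) (2,1,7,6,5,3) (2,3,7,5,6,1) (2,3,7,6,5,1) (2,5,7,3,6,1) (3,1,7,5,6,2) (3,1,7,6,5,2) (3,2,7,5,6,1) (3,2,7,6,5,1) (5,1,7,3,6,2) (5,2,7,3,6,1) (6,1,7,3,5,2) (6,2,7,3,5,1) (7,1,6,3,5,2) (7,2,6,3,5,1) — 20.
drill=shift 5: (1,2,7,3,6,4) (1,2,7,4,6,3) (1,3,7,4,6,2) (1,4,7,3,6,2) (2,1,7,3,6,4) (2,1,7,4,6,3) (2,3,7,4,6,1) (2,4,7,3,6,1) (3,1,7,4,6,2) (3,2,7,4,6,1) (4,1,7,3,6,2) (4,2,7,3,6,1) — 12.
drill=shift 6: (1,2,7,3,5,4) (1,2,7,4,5,3) (1,3,7,4,5,2) (1,4,7,3,5,2) (2,1,7,3,5,4) (2,1,7,4,5,3) (2,3,7,4,5,1) (2,4,7,3,5,1) (3,1,7,4,5,2) (3,2,7,4,5,1) (4,1,7,3,5,2) (4,2,7,3,5,1) — 12.
drill=shift 7: (1,2,6,3,5,4) (1,2,6,4,5,3) (1,3,6,4,5,2) (1,4,6,3,5,2) (2,1,6,3,5,4) (2,1,6,4,5,3) (2,3,6,4,5,1) (2,4,6,3,5,1) (3,1,6,4,5,2) (3,2,6,4,5,1) (4,1,6,3,5,2) (4,2,6,3,5,1) — 12.
Summing: 20 + 12 + 12 + 12 = 56.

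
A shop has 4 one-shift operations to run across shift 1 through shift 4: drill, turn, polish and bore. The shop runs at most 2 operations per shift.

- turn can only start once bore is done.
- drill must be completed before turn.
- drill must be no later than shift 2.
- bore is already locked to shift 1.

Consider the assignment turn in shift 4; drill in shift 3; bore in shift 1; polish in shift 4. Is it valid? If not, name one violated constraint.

bore is already locked to shift 1 — holds.
drill must be completed before turn — holds.
The shop runs at most 2 operations per shift — holds.
turn can only start once bore is done — holds.
drill must be no later than shift 2 — violated.

Invalid. drill must be no later than shift 2.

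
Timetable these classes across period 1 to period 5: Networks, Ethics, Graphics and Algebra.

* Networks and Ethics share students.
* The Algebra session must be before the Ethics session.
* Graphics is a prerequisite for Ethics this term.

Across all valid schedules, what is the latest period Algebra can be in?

period 4

Downstream work caps Algebra at period 4.
Algebra at period 4 is achievable: Ethics -> period 5, Graphics -> period 1, Algebra -> period 4, Networks -> period 1.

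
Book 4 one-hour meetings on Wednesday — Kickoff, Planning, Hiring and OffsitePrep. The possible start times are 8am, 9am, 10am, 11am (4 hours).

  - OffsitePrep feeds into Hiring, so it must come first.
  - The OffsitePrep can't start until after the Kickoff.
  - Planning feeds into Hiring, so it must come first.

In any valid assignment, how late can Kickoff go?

Downstream work caps Kickoff at 9am.
Kickoff at 9am is achievable: Kickoff=9am; OffsitePrep=10am; Planning=8am; Hiring=11am.

9am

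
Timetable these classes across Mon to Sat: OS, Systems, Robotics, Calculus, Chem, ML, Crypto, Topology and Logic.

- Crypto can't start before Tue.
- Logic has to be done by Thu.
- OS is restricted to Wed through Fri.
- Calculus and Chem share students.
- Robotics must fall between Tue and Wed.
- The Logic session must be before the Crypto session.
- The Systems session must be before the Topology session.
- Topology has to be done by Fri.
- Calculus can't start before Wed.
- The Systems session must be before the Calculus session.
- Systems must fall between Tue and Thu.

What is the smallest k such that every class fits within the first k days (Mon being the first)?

The precedence chain requires at least 2 distinct days.
OS can't be placed before Wed — that is day 3 counting from Mon — so the schedule must run through at least 3 days.
3 works (last occupied day: Wed): for example Chem -> Mon, Logic -> Mon, ML -> Mon, Crypto -> Tue, OS -> Wed, Robotics -> Tue, Systems -> Tue, Calculus -> Wed, Topology -> Wed.

3 days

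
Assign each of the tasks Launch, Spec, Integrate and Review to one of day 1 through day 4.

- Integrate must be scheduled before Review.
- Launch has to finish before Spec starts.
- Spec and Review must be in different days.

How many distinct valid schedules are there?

Splitting on Launch: it can be day 1 (12), day 2 (7), day 3 (3). Listing each branch's schedules as (Spec, Integrate, Review) by day number:
Launch=day 1: (2,1,3) (2,1,4) (2,2,3) (2,2,4) (2,3,4) (3,1,2) (3,1,4) (3,2,4) (3,3,4) (4,1,2) (4,1,3) (4,2,3) — 12.
Launch=day 2: (3,1,2) (3,1,4) (3,2,4) (3,3,4) (4,1,2) (4,1,3) (4,2,3) — 7.
Launch=day 3: (4,1,2) (4,1,3) (4,2,3) — 3.
Summing: 12 + 7 + 3 = 22.

22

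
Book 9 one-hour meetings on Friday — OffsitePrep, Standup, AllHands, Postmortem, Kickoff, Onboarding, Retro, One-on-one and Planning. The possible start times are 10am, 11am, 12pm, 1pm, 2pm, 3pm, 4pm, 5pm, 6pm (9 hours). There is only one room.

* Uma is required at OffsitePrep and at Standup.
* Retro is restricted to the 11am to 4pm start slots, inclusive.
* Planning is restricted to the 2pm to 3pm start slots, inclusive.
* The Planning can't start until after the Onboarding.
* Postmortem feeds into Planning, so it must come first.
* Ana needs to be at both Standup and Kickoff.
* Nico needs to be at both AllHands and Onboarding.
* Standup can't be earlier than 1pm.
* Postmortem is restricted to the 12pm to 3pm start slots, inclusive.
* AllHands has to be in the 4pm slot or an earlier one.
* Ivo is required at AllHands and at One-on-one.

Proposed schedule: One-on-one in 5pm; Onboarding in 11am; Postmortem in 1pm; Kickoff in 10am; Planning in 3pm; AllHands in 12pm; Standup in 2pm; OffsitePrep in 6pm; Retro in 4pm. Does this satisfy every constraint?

Postmortem feeds into Planning, so it must come first — holds.
There is only one room — holds.
Ivo is required at AllHands and at One-on-one — holds.
The Planning can't start until after the Onboarding — holds.
Nico needs to be at both AllHands and Onboarding — holds.
Standup can't be earlier than 1pm — holds.
Ana needs to be at both Standup and Kickoff — holds.
Retro is restricted to the 11am to 4pm start slots, inclusive — holds.
Postmortem is restricted to the 12pm to 3pm start slots, inclusive — holds.
Planning is restricted to the 2pm to 3pm start slots, inclusive — holds.
AllHands has to be in the 4pm slot or an earlier one — holds.
Uma is required at OffsitePrep and at Standup — holds.

Yes, all constraints hold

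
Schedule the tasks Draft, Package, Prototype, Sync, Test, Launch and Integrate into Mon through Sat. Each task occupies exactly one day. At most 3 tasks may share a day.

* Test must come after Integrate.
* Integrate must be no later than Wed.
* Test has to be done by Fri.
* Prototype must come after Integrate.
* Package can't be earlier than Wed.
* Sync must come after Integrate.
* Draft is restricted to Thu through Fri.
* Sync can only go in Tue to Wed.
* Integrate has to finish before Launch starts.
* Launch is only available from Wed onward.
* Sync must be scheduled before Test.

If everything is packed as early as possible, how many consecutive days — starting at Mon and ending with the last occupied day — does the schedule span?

4 days

The precedence chain requires at least 3 distinct days.
With at most 3 per day and 7 tasks, at least 3 days are needed.
Draft can't be placed before Thu — that is day 4 counting from Mon — so the schedule must run through at least 4 days.
4 works (last occupied day: Thu): for example Package=Wed, Sync=Tue, Integrate=Mon, Draft=Thu, Launch=Wed, Prototype=Tue, Test=Wed.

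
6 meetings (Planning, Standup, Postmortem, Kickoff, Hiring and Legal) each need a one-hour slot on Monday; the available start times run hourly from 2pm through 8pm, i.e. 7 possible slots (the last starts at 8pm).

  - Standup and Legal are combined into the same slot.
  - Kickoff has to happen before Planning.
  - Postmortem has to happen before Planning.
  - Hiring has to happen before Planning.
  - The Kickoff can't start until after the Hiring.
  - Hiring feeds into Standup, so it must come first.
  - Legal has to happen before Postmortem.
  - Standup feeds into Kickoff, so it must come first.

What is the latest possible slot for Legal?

6pm

Legal must be in the same slot as Standup, which can't be before 3pm, so Legal is at least 3pm; downstream work caps Legal at 6pm.
Legal at 6pm is achievable: Standup in 6pm, Postmortem in 7pm, Kickoff in 7pm, Hiring in 2pm, Legal in 6pm, Planning in 8pm.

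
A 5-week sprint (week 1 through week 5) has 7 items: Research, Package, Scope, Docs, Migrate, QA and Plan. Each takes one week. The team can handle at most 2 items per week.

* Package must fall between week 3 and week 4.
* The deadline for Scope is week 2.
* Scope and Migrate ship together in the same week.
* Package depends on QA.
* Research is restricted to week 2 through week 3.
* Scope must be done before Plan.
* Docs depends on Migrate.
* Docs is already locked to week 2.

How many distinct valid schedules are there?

11

Splitting on Research: it can be week 2 (3), week 3 (8). Listing each branch's schedules as (Package, Scope, Docs, Migrate, QA, Plan) by week number:
Research=week 2: (4,1,2,1,3,3) (4,1,2,1,3,4) (4,1,2,1,3,5) — 3.
Research=week 3: (3,1,2,1,2,4) (3,1,2,1,2,5) (4,1,2,1,2,3) (4,1,2,1,2,4) (4,1,2,1,2,5) (4,1,2,1,3,2) (4,1,2,1,3,4) (4,1,2,1,3,5) — 8.
Summing: 3 + 8 = 11.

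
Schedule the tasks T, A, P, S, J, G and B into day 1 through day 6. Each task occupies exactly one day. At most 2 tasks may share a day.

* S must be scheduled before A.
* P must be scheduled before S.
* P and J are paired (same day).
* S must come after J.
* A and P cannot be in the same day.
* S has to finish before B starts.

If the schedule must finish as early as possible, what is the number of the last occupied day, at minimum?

The precedence chain requires at least 3 distinct days.
With at most 2 per day and 7 tasks, at least 4 days are needed.
4 works (last occupied day: day 4): for example P in day 1; J in day 1; S in day 2; B in day 3; A in day 3; G in day 4; T in day 2.

4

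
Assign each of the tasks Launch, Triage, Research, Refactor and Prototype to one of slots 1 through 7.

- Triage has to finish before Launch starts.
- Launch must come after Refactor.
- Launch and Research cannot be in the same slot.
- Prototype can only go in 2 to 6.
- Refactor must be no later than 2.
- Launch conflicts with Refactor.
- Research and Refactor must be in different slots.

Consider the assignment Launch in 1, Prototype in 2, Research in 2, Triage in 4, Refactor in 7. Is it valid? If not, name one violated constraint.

Invalid. Launch must come after Refactor.

Launch conflicts with Refactor — holds.
Prototype can only go in 2 to 6 — holds.
Triage has to finish before Launch starts — violated.
Refactor must be no later than 2 — violated.
Launch must come after Refactor — violated.
Launch and Research cannot be in the same slot — holds.
Research and Refactor must be in different slots — holds.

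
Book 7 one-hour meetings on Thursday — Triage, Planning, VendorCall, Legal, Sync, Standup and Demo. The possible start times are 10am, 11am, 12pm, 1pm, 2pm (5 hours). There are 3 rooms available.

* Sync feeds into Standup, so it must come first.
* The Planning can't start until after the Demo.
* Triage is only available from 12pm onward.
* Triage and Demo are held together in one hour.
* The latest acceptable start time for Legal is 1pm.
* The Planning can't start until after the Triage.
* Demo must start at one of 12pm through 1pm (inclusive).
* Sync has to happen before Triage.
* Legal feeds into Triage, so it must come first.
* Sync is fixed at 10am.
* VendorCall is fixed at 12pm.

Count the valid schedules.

Splitting on Triage: it can be 12pm (12), 1pm (12). Listing each branch's schedules as (Planning, VendorCall, Legal, Sync, Standup, Demo):
Triage=12pm: (1pm,12pm,10am,10am,11am,12pm) (1pm,12pm,10am,10am,1pm,12pm) (1pm,12pm,10am,10am,2pm,12pm) (1pm,12pm,11am,10am,11am,12pm) (1pm,12pm,11am,10am,1pm,12pm) (1pm,12pm,11am,10am,2pm,12pm) (2pm,12pm,10am,10am,11am,12pm) (2pm,12pm,10am,10am,1pm,12pm) (2pm,12pm,10am,10am,2pm,12pm) (2pm,12pm,11am,10am,11am,12pm) (2pm,12pm,11am,10am,1pm,12pm) (2pm,12pm,11am,10am,2pm,12pm) — 12.
Triage=1pm: (2pm,12pm,10am,10am,11am,1pm) (2pm,12pm,10am,10am,12pm,1pm) (2pm,12pm,10am,10am,1pm,1pm) (2pm,12pm,10am,10am,2pm,1pm) (2pm,12pm,11am,10am,11am,1pm) (2pm,12pm,11am,10am,12pm,1pm) (2pm,12pm,11am,10am,1pm,1pm) (2pm,12pm,11am,10am,2pm,1pm) (2pm,12pm,12pm,10am,11am,1pm) (2pm,12pm,12pm,10am,12pm,1pm) (2pm,12pm,12pm,10am,1pm,1pm) (2pm,12pm,12pm,10am,2pm,1pm) — 12.
Summing: 12 + 12 = 24.

24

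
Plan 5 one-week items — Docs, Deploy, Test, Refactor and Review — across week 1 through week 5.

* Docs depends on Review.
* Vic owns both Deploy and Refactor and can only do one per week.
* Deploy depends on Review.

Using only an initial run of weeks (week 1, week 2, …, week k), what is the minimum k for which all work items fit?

2

The precedence chain requires at least 2 distinct weeks.
2 works (last occupied week: week 2): for example Refactor -> week 1, Docs -> week 2, Deploy -> week 2, Review -> week 1, Test -> week 1.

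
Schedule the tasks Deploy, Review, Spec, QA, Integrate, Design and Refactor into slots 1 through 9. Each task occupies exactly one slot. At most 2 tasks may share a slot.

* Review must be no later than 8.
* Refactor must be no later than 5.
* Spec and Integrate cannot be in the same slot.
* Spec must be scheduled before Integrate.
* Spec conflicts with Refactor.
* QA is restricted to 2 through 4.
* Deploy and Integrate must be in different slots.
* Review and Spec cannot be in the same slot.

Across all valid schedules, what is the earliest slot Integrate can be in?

Precedence pushes Integrate to at least 2.
Integrate at 2 is achievable: Refactor -> 3, Integrate -> 2, Spec -> 1, Design -> 4, Deploy -> 1, Review -> 3, QA -> 2.

2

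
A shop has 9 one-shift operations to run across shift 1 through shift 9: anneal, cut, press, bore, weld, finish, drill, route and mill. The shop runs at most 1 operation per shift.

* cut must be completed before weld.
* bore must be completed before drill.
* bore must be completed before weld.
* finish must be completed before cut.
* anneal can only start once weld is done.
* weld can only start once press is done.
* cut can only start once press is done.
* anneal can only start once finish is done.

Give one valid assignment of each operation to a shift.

mill=shift 9; drill=shift 7; route=shift 8; finish=shift 2; anneal=shift 6; bore=shift 4; cut=shift 3; press=shift 1; weld=shift 5

Checking: weld(shift 5) before anneal(shift 6); finish(shift 2) before cut(shift 3); press(shift 1) before cut(shift 3); press(shift 1) before weld(shift 5); bore(shift 4) before drill(shift 7); cut(shift 3) before weld(shift 5); bore(shift 4) before weld(shift 5); finish(shift 2) before anneal(shift 6); max 1 per shift (cap 1).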